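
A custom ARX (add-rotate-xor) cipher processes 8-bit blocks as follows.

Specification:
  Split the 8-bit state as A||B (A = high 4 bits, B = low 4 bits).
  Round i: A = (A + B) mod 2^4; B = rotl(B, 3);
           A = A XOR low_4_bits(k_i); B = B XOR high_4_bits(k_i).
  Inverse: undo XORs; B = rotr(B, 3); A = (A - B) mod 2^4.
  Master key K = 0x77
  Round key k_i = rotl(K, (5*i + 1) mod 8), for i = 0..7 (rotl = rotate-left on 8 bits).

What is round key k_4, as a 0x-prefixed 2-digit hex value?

K = 0x77
k_0 = rotl(K, (5*0+1) mod 8) = rotl(K, 1) = 0xEE
k_1 = rotl(K, (5*1+1) mod 8) = rotl(K, 6) = 0xDD
k_2 = rotl(K, (5*2+1) mod 8) = rotl(K, 3) = 0xBB
k_3 = rotl(K, (5*3+1) mod 8) = rotl(K, 0) = 0x77
k_4 = rotl(K, (5*4+1) mod 8) = rotl(K, 5) = 0xEE

0xEE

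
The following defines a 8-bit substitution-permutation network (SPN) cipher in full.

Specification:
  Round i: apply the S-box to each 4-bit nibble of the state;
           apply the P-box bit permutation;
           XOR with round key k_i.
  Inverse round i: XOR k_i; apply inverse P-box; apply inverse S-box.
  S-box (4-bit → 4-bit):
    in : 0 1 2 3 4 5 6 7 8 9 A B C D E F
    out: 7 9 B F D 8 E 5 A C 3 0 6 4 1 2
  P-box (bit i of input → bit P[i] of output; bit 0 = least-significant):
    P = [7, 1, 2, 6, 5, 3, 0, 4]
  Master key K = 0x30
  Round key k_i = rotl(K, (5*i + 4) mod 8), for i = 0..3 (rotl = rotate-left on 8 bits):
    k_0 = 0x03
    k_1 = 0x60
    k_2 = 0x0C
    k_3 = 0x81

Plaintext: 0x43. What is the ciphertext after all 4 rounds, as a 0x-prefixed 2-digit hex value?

s_0 = plaintext = 0x43
s_1 = Round(s_0, k_0) = 0xF4
s_2 = Round(s_1, k_1) = 0xAC
s_3 = Round(s_2, k_2) = 0x22
s_4 = Round(s_3, k_3) = 0x7B

0x7B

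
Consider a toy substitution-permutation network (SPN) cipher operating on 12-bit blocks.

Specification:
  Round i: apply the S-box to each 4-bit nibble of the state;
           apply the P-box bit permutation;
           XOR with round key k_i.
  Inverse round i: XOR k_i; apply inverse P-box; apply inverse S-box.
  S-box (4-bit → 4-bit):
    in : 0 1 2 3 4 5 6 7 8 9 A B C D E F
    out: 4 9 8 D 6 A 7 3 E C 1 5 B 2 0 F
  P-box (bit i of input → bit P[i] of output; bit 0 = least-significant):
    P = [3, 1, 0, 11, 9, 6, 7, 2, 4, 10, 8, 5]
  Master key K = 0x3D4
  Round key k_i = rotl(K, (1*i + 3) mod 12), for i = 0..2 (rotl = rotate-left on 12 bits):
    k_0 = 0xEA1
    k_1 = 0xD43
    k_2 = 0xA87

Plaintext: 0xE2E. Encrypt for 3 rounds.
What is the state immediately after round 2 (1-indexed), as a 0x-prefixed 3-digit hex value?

s_0 = plaintext = 0xE2E
s_1 = Round(s_0, k_0) = 0xEA5
s_2 = Round(s_1, k_1) = 0x741
s_3 = Round(s_2, k_2) = 0x65F

0x741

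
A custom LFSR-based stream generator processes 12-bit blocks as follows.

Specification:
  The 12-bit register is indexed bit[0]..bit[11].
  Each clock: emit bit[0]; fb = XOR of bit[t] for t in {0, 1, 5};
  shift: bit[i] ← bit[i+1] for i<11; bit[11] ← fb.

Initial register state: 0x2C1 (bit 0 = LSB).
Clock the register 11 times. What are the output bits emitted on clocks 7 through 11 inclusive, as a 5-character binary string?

11010

reg_0 = 0x2C1
clock 1: out=1, reg = 0x960
clock 2: out=0, reg = 0xCB0
clock 3: out=0, reg = 0xE58
clock 4: out=0, reg = 0x72C
clock 5: out=0, reg = 0xB96
clock 6: out=0, reg = 0xDCB
clock 7: out=1, reg = 0x6E5
clock 8: out=1, reg = 0x372
clock 9: out=0, reg = 0x1B9
clock 10: out=1, reg = 0x0DC
clock 11: out=0, reg = 0x06E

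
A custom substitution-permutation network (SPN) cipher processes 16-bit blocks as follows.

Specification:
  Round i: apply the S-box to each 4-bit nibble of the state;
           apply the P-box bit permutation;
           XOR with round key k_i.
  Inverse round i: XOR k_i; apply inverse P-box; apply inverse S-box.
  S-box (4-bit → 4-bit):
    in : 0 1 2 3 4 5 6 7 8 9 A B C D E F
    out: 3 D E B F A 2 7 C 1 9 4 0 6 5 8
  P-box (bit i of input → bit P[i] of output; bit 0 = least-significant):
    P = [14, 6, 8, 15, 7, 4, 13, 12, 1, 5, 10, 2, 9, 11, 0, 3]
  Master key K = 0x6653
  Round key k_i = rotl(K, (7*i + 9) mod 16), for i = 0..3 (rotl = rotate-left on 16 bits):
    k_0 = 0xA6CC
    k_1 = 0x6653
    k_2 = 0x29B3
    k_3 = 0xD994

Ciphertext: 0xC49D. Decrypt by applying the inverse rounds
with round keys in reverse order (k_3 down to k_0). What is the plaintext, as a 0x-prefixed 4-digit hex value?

s_0 = ciphertext = 0xC49D
s_1 = InvRound(s_0, k_3) = 0x2BFB
s_2 = InvRound(s_1, k_2) = 0xACC6
s_3 = InvRound(s_2, k_1) = 0x7F0A
s_4 = InvRound(s_3, k_0) = 0x6AA4

0x6AA4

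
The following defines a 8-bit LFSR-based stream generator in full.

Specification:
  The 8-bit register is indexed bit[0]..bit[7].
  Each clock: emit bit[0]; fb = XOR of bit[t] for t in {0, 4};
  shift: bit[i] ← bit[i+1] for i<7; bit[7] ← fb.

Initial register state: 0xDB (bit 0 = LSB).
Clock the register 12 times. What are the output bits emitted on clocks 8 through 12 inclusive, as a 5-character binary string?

10110

reg_0 = 0xDB
clock 1: out=1, reg = 0x6D
clock 2: out=1, reg = 0xB6
clock 3: out=0, reg = 0xDB
clock 4: out=1, reg = 0x6D
clock 5: out=1, reg = 0xB6
clock 6: out=0, reg = 0xDB
clock 7: out=1, reg = 0x6D
clock 8: out=1, reg = 0xB6
clock 9: out=0, reg = 0xDB
clock 10: out=1, reg = 0x6D
clock 11: out=1, reg = 0xB6
clock 12: out=0, reg = 0xDB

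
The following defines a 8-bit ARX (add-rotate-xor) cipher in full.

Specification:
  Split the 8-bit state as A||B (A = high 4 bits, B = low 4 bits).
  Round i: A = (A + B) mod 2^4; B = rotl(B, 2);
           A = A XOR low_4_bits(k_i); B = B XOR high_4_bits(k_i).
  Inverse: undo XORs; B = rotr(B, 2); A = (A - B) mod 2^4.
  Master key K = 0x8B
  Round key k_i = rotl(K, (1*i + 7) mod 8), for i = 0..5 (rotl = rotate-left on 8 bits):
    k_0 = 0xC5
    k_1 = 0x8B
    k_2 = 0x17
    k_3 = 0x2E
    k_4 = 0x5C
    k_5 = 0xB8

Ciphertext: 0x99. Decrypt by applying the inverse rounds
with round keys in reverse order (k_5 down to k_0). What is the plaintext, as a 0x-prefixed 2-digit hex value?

0x5A

s_0 = ciphertext = 0x99
s_1 = InvRound(s_0, k_5) = 0x98
s_2 = InvRound(s_1, k_4) = 0xE7
s_3 = InvRound(s_2, k_3) = 0xB5
s_4 = InvRound(s_3, k_2) = 0xB1
s_5 = InvRound(s_4, k_1) = 0xA6
s_6 = InvRound(s_5, k_0) = 0x5A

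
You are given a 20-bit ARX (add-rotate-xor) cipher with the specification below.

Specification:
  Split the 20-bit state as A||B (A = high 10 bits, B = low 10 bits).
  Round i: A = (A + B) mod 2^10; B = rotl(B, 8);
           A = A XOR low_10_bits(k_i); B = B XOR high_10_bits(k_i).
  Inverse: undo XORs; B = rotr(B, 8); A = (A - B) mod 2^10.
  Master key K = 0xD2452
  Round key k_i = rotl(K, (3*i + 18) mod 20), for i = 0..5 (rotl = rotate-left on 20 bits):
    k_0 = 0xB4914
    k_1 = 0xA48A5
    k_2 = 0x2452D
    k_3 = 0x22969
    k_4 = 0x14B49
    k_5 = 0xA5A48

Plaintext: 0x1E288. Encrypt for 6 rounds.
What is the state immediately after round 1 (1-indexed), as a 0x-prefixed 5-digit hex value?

0x85270

s_0 = plaintext = 0x1E288
s_1 = Round(s_0, k_0) = 0x85270
s_2 = Round(s_1, k_1) = 0x0860E
s_3 = Round(s_2, k_2) = 0xC0A12
s_4 = Round(s_3, k_3) = 0x1F60E
s_5 = Round(s_4, k_4) = 0x70AD1
s_6 = Round(s_5, k_5) = 0xB6F22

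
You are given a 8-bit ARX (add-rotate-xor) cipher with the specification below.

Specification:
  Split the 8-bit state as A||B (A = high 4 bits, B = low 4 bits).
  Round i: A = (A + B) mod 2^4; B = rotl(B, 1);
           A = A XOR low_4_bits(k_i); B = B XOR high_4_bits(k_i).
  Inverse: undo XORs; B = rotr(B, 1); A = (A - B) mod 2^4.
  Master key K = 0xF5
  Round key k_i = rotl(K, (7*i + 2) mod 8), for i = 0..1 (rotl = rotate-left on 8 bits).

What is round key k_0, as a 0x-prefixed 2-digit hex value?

K = 0xF5
k_0 = rotl(K, (7*0+2) mod 8) = rotl(K, 2) = 0xD7

0xD7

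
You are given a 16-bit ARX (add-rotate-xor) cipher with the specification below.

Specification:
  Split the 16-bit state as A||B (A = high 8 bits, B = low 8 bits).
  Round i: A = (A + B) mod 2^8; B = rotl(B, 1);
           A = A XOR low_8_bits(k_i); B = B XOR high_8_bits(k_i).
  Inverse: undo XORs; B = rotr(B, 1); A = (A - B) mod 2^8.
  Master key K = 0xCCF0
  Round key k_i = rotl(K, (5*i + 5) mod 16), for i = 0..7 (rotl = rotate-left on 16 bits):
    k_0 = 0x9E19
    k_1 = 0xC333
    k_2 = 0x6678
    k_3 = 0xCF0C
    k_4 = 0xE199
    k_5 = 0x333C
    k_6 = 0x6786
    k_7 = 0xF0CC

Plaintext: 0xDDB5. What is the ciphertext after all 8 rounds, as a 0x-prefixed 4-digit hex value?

s_0 = plaintext = 0xDDB5
s_1 = Round(s_0, k_0) = 0x8BF5
s_2 = Round(s_1, k_1) = 0xB328
s_3 = Round(s_2, k_2) = 0xA336
s_4 = Round(s_3, k_3) = 0xD5A3
s_5 = Round(s_4, k_4) = 0xE1A6
s_6 = Round(s_5, k_5) = 0xBB7E
s_7 = Round(s_6, k_6) = 0xBF9B
s_8 = Round(s_7, k_7) = 0x96C7

0x96C7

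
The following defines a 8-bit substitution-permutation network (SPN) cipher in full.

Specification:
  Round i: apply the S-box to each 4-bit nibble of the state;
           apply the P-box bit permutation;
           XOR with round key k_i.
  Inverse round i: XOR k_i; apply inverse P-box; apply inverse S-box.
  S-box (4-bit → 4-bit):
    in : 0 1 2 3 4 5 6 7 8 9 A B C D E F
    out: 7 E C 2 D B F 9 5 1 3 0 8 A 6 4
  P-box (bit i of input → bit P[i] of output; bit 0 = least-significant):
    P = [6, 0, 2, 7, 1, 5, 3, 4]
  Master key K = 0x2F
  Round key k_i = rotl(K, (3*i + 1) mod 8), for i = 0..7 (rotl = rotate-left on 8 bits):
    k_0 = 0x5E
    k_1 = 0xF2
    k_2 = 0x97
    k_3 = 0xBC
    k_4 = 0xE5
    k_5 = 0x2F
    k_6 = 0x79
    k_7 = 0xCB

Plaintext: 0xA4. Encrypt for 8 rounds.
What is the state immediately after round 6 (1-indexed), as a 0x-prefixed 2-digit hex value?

0x20

s_0 = plaintext = 0xA4
s_1 = Round(s_0, k_0) = 0xB8
s_2 = Round(s_1, k_1) = 0xB6
s_3 = Round(s_2, k_2) = 0x52
s_4 = Round(s_3, k_3) = 0x0A
s_5 = Round(s_4, k_4) = 0x8E
s_6 = Round(s_5, k_5) = 0x20
s_7 = Round(s_6, k_6) = 0x24
s_8 = Round(s_7, k_7) = 0x17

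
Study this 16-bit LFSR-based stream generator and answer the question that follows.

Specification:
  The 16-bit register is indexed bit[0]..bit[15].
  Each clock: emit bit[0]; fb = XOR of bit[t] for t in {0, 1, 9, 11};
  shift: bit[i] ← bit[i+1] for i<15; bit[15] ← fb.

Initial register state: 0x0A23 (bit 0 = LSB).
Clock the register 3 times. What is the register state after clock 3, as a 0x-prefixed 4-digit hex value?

0xC144

reg_0 = 0x0A23
clock 1: out=1, reg = 0x0511
clock 2: out=1, reg = 0x8288
clock 3: out=0, reg = 0xC144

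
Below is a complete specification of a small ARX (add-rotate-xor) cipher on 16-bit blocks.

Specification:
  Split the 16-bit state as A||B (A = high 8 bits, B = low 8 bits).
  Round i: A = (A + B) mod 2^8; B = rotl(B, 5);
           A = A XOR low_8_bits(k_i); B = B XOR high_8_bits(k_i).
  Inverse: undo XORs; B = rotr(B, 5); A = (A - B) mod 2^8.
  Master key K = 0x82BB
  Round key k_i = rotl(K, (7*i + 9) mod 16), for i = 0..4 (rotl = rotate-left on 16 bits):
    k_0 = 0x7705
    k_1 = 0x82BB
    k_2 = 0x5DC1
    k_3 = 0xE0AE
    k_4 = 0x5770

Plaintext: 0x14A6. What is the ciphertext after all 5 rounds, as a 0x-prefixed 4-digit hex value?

0xBF45

s_0 = plaintext = 0x14A6
s_1 = Round(s_0, k_0) = 0xBFA3
s_2 = Round(s_1, k_1) = 0xD9F6
s_3 = Round(s_2, k_2) = 0x0E83
s_4 = Round(s_3, k_3) = 0x3F90
s_5 = Round(s_4, k_4) = 0xBF45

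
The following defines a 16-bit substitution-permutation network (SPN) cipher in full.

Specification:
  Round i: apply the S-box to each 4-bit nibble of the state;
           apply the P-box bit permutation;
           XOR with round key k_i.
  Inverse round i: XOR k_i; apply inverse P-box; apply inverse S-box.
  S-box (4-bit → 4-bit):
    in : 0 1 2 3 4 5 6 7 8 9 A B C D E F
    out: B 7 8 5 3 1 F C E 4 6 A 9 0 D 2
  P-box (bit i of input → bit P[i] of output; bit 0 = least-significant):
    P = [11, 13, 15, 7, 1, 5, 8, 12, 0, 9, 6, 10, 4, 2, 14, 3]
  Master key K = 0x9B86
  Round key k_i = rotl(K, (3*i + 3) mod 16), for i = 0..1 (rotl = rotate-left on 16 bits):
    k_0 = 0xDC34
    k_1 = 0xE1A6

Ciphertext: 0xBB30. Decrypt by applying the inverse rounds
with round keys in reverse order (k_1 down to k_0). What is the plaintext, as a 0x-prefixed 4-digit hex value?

0xEAA7

s_0 = ciphertext = 0xBB30
s_1 = InvRound(s_0, k_1) = 0x1FCC
s_2 = InvRound(s_1, k_0) = 0xEAA7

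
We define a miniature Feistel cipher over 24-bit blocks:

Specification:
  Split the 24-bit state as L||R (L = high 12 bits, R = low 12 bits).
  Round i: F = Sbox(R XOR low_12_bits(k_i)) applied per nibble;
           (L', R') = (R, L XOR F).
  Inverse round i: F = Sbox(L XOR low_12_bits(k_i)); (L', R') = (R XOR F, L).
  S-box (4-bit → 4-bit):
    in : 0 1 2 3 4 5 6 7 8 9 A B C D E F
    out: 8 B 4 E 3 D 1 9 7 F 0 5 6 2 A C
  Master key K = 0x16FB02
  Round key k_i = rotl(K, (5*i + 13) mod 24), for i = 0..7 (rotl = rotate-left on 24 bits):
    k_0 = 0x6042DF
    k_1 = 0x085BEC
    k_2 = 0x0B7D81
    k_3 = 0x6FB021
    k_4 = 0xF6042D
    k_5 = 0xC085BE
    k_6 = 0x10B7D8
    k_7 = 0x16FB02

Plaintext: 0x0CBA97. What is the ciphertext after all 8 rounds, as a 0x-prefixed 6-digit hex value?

0x865A9D

s_0 = plaintext = 0x0CBA97
s_1 = Round(s_0, k_0) = 0xA977FC
s_2 = Round(s_1, k_1) = 0x7FCC2F
s_3 = Round(s_2, k_2) = 0xC2FCF6
s_4 = Round(s_3, k_3) = 0xCF6A06
s_5 = Round(s_4, k_4) = 0xA066B3
s_6 = Round(s_5, k_5) = 0x6B3484
s_7 = Round(s_6, k_6) = 0x484865
s_8 = Round(s_7, k_7) = 0x865A9D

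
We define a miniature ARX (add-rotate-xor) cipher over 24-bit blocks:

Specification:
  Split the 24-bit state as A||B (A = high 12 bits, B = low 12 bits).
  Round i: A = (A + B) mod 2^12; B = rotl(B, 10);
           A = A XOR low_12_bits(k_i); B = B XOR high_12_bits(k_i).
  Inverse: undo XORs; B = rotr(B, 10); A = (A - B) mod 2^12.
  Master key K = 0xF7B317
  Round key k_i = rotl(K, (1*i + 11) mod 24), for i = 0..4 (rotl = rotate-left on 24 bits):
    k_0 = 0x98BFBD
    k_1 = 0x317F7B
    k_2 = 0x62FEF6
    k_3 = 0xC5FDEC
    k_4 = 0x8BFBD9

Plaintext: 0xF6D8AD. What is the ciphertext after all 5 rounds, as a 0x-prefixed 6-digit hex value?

0x0D5709

s_0 = plaintext = 0xF6D8AD
s_1 = Round(s_0, k_0) = 0x7A7FA0
s_2 = Round(s_1, k_1) = 0x83C0FF
s_3 = Round(s_2, k_2) = 0x7CDA10
s_4 = Round(s_3, k_3) = 0xC31EDB
s_5 = Round(s_4, k_4) = 0x0D5709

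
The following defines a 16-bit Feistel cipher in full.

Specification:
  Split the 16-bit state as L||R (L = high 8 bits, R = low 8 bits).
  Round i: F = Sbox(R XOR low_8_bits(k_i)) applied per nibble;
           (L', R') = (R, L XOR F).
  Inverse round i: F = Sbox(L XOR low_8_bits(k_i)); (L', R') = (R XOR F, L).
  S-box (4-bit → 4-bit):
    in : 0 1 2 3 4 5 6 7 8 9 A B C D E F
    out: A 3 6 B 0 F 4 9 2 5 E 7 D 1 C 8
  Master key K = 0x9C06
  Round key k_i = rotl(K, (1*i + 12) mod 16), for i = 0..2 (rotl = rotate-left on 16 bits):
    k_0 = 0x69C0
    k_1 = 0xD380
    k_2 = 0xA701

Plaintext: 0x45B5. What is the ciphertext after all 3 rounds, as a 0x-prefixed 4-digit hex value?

s_0 = plaintext = 0x45B5
s_1 = Round(s_0, k_0) = 0xB5DA
s_2 = Round(s_1, k_1) = 0xDA4B
s_3 = Round(s_2, k_2) = 0x4BD4

0x4BD4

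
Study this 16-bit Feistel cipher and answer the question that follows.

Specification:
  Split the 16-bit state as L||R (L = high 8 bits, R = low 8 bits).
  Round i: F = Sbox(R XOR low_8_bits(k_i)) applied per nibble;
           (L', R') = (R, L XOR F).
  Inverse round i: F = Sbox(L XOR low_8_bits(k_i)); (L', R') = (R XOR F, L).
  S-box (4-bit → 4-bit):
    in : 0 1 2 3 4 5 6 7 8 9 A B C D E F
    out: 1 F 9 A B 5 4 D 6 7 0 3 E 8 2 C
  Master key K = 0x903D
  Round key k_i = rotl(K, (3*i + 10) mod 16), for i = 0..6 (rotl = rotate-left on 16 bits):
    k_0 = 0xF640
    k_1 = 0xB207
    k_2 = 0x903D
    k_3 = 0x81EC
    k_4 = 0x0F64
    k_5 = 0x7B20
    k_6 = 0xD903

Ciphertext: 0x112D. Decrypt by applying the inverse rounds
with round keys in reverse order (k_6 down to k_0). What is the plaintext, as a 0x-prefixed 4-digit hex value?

0xD054

s_0 = ciphertext = 0x112D
s_1 = InvRound(s_0, k_6) = 0xD411
s_2 = InvRound(s_1, k_5) = 0xDAD4
s_3 = InvRound(s_2, k_4) = 0xE6DA
s_4 = InvRound(s_3, k_3) = 0xCAE6
s_5 = InvRound(s_4, k_2) = 0x2BCA
s_6 = InvRound(s_5, k_1) = 0x542B
s_7 = InvRound(s_6, k_0) = 0xD054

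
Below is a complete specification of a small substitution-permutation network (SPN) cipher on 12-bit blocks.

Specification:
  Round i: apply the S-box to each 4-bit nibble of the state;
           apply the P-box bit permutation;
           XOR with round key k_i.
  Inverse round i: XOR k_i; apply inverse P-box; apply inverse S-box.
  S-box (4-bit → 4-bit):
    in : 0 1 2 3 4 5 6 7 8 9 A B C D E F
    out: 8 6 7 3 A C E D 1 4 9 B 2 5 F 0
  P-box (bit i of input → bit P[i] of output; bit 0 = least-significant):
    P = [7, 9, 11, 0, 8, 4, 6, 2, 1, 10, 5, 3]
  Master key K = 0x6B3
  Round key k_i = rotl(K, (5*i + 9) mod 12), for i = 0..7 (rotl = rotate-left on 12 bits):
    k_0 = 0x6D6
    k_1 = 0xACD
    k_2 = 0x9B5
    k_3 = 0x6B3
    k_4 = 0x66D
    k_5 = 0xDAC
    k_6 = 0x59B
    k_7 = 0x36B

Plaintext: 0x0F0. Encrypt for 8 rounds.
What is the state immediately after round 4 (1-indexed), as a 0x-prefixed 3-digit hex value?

0x7AE

s_0 = plaintext = 0x0F0
s_1 = Round(s_0, k_0) = 0x6DF
s_2 = Round(s_1, k_1) = 0xFA5
s_3 = Round(s_2, k_2) = 0x0B0
s_4 = Round(s_3, k_3) = 0x7AE
s_5 = Round(s_4, k_4) = 0xDC2
s_6 = Round(s_5, k_5) = 0x71E
s_7 = Round(s_6, k_6) = 0xF60
s_8 = Round(s_7, k_7) = 0x33E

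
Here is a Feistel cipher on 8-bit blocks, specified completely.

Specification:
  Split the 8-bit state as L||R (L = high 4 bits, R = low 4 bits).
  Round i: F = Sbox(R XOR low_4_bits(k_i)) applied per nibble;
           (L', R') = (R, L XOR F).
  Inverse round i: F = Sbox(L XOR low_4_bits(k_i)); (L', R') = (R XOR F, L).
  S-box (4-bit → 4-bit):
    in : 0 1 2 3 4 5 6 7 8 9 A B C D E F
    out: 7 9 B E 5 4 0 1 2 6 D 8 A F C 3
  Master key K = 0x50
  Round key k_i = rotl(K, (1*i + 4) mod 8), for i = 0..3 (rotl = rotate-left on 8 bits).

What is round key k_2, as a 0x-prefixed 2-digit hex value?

K = 0x50
k_0 = rotl(K, (1*0+4) mod 8) = rotl(K, 4) = 0x05
k_1 = rotl(K, (1*1+4) mod 8) = rotl(K, 5) = 0x0A
k_2 = rotl(K, (1*2+4) mod 8) = rotl(K, 6) = 0x14

0x14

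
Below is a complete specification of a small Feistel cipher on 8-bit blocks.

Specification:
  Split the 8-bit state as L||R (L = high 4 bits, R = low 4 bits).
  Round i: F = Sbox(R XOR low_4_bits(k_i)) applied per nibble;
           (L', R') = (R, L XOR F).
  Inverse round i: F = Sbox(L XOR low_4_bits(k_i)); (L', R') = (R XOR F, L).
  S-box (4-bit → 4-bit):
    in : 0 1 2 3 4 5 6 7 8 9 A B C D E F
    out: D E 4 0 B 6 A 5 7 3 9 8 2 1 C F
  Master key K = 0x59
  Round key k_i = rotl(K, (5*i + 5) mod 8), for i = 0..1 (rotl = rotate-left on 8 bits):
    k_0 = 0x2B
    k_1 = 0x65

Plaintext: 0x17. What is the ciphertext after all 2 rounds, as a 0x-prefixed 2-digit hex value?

0x3D

s_0 = plaintext = 0x17
s_1 = Round(s_0, k_0) = 0x73
s_2 = Round(s_1, k_1) = 0x3D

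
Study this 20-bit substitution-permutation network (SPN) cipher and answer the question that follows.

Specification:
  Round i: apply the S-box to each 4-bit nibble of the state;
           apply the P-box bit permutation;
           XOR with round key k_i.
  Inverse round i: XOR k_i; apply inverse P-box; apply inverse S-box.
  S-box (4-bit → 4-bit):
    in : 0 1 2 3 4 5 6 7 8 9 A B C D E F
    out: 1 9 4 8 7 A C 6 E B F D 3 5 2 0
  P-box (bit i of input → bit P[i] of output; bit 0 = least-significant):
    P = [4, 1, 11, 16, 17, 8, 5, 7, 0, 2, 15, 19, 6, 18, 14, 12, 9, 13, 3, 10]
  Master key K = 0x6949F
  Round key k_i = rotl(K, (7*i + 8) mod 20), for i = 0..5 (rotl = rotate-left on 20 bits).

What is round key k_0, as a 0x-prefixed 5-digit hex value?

0x49F69

K = 0x6949F
k_0 = rotl(K, (7*0+8) mod 20) = rotl(K, 8) = 0x49F69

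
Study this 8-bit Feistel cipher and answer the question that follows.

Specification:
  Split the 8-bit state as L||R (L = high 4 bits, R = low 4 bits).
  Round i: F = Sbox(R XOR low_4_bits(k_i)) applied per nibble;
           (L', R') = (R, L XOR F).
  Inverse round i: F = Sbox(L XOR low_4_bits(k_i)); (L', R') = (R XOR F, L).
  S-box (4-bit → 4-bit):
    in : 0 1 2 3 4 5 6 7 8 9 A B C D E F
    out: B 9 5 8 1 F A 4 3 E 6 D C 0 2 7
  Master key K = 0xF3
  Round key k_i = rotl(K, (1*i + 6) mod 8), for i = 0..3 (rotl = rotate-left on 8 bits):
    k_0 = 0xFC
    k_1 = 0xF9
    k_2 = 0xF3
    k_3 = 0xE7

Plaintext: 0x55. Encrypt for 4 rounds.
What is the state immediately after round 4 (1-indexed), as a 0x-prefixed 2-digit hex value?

0x31

s_0 = plaintext = 0x55
s_1 = Round(s_0, k_0) = 0x5B
s_2 = Round(s_1, k_1) = 0xB0
s_3 = Round(s_2, k_2) = 0x03
s_4 = Round(s_3, k_3) = 0x31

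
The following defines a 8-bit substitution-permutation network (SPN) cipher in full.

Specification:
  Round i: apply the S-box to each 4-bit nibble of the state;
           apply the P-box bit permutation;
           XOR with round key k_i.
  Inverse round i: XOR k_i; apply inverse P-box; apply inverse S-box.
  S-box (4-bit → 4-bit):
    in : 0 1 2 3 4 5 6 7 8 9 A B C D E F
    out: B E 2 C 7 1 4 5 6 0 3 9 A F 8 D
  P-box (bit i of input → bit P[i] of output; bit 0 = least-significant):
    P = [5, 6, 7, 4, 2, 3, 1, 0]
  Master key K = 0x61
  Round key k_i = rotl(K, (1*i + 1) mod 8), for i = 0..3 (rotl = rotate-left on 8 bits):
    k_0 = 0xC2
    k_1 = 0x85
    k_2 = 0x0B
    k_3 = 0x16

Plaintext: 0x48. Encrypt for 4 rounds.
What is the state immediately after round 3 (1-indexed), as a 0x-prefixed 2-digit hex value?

s_0 = plaintext = 0x48
s_1 = Round(s_0, k_0) = 0x0C
s_2 = Round(s_1, k_1) = 0xD8
s_3 = Round(s_2, k_2) = 0xC4
s_4 = Round(s_3, k_3) = 0xFF

0xC4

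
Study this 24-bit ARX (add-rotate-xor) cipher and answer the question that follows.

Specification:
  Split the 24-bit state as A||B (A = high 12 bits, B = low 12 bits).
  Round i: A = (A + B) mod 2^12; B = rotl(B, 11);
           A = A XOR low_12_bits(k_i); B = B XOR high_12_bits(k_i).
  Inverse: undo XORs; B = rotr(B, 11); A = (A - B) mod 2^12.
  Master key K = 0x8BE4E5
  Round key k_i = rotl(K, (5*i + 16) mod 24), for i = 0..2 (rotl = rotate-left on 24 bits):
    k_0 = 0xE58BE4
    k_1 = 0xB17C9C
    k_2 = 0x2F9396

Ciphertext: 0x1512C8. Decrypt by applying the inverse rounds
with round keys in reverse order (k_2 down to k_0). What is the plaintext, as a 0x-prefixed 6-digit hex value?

s_0 = ciphertext = 0x1512C8
s_1 = InvRound(s_0, k_2) = 0x265062
s_2 = InvRound(s_1, k_1) = 0x80E6EB
s_3 = InvRound(s_2, k_0) = 0x283167

0x283167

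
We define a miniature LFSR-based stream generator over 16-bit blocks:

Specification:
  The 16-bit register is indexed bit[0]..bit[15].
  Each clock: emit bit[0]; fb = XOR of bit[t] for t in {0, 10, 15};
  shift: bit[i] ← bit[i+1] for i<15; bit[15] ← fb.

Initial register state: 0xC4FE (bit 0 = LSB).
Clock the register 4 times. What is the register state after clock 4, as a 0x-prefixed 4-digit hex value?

reg_0 = 0xC4FE
clock 1: out=0, reg = 0x627F
clock 2: out=1, reg = 0xB13F
clock 3: out=1, reg = 0x589F
clock 4: out=1, reg = 0xAC4F

0xAC4F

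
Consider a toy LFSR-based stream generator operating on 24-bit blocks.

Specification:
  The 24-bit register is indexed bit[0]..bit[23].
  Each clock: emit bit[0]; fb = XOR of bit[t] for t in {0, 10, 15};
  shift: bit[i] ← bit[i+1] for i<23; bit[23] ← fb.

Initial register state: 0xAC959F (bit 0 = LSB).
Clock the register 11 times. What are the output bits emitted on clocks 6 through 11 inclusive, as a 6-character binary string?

001101

reg_0 = 0xAC959F
clock 1: out=1, reg = 0xD64ACF
clock 2: out=1, reg = 0xEB2567
clock 3: out=1, reg = 0x7592B3
clock 4: out=1, reg = 0x3AC959
clock 5: out=1, reg = 0x1D64AC
clock 6: out=0, reg = 0x8EB256
clock 7: out=0, reg = 0xC7592B
clock 8: out=1, reg = 0xE3AC95
clock 9: out=1, reg = 0xF1D64A
clock 10: out=0, reg = 0x78EB25
clock 11: out=1, reg = 0x3C7592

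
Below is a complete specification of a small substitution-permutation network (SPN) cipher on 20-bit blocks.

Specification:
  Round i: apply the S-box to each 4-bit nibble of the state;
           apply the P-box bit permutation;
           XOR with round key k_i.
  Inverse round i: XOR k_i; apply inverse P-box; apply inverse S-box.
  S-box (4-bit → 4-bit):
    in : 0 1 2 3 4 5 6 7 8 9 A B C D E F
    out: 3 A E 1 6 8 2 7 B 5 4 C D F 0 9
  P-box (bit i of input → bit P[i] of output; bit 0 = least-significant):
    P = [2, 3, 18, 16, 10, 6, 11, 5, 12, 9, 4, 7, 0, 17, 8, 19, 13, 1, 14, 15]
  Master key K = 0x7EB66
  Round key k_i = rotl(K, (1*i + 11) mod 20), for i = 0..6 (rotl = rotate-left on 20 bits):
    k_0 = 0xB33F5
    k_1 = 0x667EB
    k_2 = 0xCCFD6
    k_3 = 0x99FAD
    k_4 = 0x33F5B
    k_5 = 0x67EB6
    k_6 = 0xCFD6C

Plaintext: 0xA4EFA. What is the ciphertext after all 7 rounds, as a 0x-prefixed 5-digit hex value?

0x866FA

s_0 = plaintext = 0xA4EFA
s_1 = Round(s_0, k_0) = 0xD76D5
s_2 = Round(s_1, k_1) = 0x58888
s_3 = Round(s_2, k_2) = 0x7593B
s_4 = Round(s_3, k_3) = 0x4EBBF
s_5 = Round(s_4, k_4) = 0x277ED
s_6 = Round(s_5, k_5) = 0x1ADA9
s_7 = Round(s_6, k_6) = 0x866FA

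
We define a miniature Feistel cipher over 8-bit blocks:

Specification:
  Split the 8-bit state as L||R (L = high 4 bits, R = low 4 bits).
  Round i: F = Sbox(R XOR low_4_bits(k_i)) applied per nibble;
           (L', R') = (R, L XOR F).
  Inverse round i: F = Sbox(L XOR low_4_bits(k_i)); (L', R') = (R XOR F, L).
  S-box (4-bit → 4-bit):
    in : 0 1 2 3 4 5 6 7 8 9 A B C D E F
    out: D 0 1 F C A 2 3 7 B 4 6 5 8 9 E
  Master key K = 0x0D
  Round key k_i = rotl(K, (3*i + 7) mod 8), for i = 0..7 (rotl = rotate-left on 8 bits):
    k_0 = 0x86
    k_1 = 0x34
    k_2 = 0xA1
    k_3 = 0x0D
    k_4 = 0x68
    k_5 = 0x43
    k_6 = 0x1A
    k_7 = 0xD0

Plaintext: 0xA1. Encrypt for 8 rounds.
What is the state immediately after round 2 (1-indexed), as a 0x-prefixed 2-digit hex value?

s_0 = plaintext = 0xA1
s_1 = Round(s_0, k_0) = 0x19
s_2 = Round(s_1, k_1) = 0x99
s_3 = Round(s_2, k_2) = 0x9E
s_4 = Round(s_3, k_3) = 0xE6
s_5 = Round(s_4, k_4) = 0x67
s_6 = Round(s_5, k_5) = 0x7A
s_7 = Round(s_6, k_6) = 0xAA
s_8 = Round(s_7, k_7) = 0xAE

0x99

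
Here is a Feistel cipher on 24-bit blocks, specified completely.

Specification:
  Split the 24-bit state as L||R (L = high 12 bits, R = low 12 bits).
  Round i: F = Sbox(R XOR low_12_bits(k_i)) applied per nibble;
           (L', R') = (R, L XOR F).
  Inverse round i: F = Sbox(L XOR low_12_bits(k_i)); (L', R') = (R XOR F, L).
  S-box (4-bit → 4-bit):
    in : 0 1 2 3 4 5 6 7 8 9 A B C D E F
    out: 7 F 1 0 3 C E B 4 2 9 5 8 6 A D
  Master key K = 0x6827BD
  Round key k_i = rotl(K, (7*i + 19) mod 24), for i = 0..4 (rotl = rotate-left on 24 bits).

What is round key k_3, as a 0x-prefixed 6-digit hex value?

K = 0x6827BD
k_0 = rotl(K, (7*0+19) mod 24) = rotl(K, 19) = 0xEB413D
k_1 = rotl(K, (7*1+19) mod 24) = rotl(K, 2) = 0xA09EF5
k_2 = rotl(K, (7*2+19) mod 24) = rotl(K, 9) = 0x4F7AD0
k_3 = rotl(K, (7*3+19) mod 24) = rotl(K, 16) = 0xBD6827

0xBD6827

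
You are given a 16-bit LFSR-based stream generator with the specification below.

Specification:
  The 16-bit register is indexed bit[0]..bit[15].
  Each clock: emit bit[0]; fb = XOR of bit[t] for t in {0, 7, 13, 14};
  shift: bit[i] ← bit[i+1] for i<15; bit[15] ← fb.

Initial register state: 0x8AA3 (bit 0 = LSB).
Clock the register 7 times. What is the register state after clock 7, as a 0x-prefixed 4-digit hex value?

reg_0 = 0x8AA3
clock 1: out=1, reg = 0x4551
clock 2: out=1, reg = 0x22A8
clock 3: out=0, reg = 0x1154
clock 4: out=0, reg = 0x08AA
clock 5: out=0, reg = 0x8455
clock 6: out=1, reg = 0xC22A
clock 7: out=0, reg = 0xE115

0xE115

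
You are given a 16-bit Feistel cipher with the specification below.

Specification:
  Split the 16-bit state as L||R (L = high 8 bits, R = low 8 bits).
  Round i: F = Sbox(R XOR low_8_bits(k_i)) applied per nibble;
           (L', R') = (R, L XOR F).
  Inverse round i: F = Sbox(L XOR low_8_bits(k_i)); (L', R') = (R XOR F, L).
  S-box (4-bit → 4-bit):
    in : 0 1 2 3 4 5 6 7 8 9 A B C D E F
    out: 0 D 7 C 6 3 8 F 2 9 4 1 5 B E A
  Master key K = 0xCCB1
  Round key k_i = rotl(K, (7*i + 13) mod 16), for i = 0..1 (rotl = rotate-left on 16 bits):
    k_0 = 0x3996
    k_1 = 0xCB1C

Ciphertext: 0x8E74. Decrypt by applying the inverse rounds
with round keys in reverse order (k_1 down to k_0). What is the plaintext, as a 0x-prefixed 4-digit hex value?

s_0 = ciphertext = 0x8E74
s_1 = InvRound(s_0, k_1) = 0xE38E
s_2 = InvRound(s_1, k_0) = 0x7DE3

0x7DE3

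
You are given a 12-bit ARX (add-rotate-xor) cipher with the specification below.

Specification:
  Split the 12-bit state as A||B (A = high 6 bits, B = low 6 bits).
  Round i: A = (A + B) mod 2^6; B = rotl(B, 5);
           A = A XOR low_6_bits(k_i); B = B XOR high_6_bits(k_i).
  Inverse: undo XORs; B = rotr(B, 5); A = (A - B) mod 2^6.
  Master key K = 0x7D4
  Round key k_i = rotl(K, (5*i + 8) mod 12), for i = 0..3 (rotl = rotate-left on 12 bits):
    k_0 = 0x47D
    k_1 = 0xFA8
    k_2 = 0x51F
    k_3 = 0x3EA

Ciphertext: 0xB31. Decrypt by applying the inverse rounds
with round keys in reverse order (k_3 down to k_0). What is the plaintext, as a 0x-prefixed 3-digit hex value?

s_0 = ciphertext = 0xB31
s_1 = InvRound(s_0, k_3) = 0x27D
s_2 = InvRound(s_1, k_2) = 0x0D3
s_3 = InvRound(s_2, k_1) = 0x41B
s_4 = InvRound(s_3, k_0) = 0x654

0x654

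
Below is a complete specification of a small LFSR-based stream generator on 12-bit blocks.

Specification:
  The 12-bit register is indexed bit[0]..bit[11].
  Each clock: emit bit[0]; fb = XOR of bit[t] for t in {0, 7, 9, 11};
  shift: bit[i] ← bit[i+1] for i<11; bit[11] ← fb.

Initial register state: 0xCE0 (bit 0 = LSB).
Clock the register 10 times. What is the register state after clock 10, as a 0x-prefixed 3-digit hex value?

0x36B

reg_0 = 0xCE0
clock 1: out=0, reg = 0x670
clock 2: out=0, reg = 0xB38
clock 3: out=0, reg = 0x59C
clock 4: out=0, reg = 0xACE
clock 5: out=0, reg = 0xD67
clock 6: out=1, reg = 0x6B3
clock 7: out=1, reg = 0xB59
clock 8: out=1, reg = 0xDAC
clock 9: out=0, reg = 0x6D6
clock 10: out=0, reg = 0x36B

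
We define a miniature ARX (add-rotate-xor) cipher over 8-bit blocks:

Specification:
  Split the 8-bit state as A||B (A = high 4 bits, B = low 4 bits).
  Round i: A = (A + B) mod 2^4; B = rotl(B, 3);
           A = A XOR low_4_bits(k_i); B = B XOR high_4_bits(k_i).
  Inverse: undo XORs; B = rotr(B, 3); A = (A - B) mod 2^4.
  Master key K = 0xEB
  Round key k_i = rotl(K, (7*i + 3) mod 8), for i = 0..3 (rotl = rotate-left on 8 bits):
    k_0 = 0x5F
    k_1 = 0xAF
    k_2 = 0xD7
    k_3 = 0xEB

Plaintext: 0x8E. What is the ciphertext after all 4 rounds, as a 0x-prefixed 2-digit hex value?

0x3E

s_0 = plaintext = 0x8E
s_1 = Round(s_0, k_0) = 0x92
s_2 = Round(s_1, k_1) = 0x4B
s_3 = Round(s_2, k_2) = 0x80
s_4 = Round(s_3, k_3) = 0x3E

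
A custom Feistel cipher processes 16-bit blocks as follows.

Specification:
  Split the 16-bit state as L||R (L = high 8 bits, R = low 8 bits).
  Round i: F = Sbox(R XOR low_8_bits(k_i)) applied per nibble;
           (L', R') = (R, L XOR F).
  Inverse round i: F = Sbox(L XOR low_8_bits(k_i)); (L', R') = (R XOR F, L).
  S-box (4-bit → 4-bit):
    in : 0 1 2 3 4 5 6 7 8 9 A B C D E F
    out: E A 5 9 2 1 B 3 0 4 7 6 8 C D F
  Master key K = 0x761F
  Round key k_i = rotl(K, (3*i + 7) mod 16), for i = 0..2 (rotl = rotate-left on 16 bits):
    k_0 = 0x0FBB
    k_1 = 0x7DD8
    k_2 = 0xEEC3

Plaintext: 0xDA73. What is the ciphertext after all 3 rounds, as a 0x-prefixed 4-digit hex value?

0x763B

s_0 = plaintext = 0xDA73
s_1 = Round(s_0, k_0) = 0x735A
s_2 = Round(s_1, k_1) = 0x5A76
s_3 = Round(s_2, k_2) = 0x763B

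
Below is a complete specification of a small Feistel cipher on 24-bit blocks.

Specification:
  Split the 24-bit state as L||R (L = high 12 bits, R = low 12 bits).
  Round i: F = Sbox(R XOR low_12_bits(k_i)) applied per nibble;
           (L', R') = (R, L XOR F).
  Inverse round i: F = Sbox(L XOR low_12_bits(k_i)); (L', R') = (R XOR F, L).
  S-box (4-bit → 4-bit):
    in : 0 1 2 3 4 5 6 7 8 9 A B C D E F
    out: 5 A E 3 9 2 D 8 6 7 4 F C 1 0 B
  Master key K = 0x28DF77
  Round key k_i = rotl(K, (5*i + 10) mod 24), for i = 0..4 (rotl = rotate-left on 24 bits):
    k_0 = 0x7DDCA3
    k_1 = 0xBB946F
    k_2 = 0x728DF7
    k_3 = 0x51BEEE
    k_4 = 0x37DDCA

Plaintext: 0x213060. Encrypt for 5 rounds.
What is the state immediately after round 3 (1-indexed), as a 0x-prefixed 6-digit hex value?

0x49B90C

s_0 = plaintext = 0x213060
s_1 = Round(s_0, k_0) = 0x060ED0
s_2 = Round(s_1, k_1) = 0xED049B
s_3 = Round(s_2, k_2) = 0x49B90C
s_4 = Round(s_3, k_3) = 0x90CC95
s_5 = Round(s_4, k_4) = 0xC95327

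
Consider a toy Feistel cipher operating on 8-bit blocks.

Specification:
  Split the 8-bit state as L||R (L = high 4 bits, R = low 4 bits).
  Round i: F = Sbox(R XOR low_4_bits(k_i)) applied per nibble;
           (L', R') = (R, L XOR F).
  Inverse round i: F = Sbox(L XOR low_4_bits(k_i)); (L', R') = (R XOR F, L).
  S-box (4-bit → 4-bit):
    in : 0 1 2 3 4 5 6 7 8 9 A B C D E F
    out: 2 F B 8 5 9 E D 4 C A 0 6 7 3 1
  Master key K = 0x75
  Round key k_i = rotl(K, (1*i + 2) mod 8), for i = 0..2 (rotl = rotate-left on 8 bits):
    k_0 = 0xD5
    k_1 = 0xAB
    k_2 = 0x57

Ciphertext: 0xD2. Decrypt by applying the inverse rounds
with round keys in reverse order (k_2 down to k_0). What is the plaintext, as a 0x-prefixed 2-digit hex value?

s_0 = ciphertext = 0xD2
s_1 = InvRound(s_0, k_2) = 0x8D
s_2 = InvRound(s_1, k_1) = 0x58
s_3 = InvRound(s_2, k_0) = 0xA5

0xA5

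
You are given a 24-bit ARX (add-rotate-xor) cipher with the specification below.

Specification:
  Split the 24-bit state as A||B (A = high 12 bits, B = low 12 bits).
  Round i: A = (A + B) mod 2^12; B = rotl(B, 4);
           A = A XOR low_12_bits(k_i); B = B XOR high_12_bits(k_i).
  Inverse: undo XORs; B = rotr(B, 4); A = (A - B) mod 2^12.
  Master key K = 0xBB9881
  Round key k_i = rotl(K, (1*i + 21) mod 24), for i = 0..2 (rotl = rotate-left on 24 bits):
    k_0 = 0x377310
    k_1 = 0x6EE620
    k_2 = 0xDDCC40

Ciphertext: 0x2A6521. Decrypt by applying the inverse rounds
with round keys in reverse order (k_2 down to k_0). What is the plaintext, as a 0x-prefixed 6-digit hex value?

s_0 = ciphertext = 0x2A6521
s_1 = InvRound(s_0, k_2) = 0x157D8F
s_2 = InvRound(s_1, k_1) = 0x5C11B6
s_3 = InvRound(s_2, k_0) = 0x5A512C

0x5A512C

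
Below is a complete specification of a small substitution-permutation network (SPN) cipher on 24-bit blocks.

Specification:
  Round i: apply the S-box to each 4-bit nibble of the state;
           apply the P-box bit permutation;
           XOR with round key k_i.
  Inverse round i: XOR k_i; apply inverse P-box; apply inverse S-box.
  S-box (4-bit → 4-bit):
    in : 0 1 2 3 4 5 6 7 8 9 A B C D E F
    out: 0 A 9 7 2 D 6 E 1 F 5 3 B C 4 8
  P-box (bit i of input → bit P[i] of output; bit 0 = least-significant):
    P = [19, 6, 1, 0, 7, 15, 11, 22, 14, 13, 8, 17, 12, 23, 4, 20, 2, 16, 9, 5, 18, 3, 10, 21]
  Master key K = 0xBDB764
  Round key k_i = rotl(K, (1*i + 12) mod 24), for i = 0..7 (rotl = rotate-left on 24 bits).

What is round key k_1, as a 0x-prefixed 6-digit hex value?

K = 0xBDB764
k_0 = rotl(K, (1*0+12) mod 24) = rotl(K, 12) = 0x764BDB
k_1 = rotl(K, (1*1+12) mod 24) = rotl(K, 13) = 0xEC97B6

0xEC97B6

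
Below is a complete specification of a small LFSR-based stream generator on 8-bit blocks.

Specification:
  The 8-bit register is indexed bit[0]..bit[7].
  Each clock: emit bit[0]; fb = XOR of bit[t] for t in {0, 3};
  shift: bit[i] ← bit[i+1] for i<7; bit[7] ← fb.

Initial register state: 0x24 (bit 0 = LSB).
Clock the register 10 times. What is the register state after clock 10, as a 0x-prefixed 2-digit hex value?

reg_0 = 0x24
clock 1: out=0, reg = 0x12
clock 2: out=0, reg = 0x09
clock 3: out=1, reg = 0x04
clock 4: out=0, reg = 0x02
clock 5: out=0, reg = 0x01
clock 6: out=1, reg = 0x80
clock 7: out=0, reg = 0x40
clock 8: out=0, reg = 0x20
clock 9: out=0, reg = 0x10
clock 10: out=0, reg = 0x08

0x08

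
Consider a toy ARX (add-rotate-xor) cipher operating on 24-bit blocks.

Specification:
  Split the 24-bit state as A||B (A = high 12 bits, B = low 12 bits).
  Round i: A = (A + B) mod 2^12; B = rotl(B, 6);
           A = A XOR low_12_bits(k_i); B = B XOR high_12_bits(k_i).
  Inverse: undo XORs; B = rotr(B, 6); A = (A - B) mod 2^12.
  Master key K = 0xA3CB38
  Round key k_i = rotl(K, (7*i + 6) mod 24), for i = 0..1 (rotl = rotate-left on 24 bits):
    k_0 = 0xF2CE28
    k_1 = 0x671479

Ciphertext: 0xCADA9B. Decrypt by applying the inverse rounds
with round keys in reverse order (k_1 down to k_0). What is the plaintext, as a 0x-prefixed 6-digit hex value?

s_0 = ciphertext = 0xCADA9B
s_1 = InvRound(s_0, k_1) = 0xE21AB3
s_2 = InvRound(s_1, k_0) = 0x8337D6

0x8337D6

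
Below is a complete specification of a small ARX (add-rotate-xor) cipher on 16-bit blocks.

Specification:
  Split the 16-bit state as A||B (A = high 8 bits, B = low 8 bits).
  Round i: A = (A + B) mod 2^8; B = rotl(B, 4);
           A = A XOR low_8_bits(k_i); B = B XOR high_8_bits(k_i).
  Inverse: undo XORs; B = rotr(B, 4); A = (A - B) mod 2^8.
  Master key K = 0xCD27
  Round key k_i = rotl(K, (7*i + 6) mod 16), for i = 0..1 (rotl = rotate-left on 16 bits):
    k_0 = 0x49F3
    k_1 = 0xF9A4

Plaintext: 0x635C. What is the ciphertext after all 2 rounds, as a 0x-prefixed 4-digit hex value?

0x7C31

s_0 = plaintext = 0x635C
s_1 = Round(s_0, k_0) = 0x4C8C
s_2 = Round(s_1, k_1) = 0x7C31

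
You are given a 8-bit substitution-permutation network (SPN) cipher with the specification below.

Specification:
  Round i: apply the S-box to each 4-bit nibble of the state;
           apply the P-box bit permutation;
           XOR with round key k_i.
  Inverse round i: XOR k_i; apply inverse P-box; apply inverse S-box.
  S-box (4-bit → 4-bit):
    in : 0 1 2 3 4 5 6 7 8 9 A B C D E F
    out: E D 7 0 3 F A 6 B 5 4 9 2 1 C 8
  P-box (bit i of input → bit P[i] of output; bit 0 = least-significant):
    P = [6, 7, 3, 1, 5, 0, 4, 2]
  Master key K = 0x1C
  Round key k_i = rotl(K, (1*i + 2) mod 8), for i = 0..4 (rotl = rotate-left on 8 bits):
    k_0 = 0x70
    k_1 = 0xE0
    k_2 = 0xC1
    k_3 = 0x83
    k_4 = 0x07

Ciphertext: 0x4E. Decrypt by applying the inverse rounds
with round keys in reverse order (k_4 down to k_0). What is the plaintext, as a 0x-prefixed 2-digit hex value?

s_0 = ciphertext = 0x4E
s_1 = InvRound(s_0, k_4) = 0xC9
s_2 = InvRound(s_1, k_3) = 0x31
s_3 = InvRound(s_2, k_2) = 0x94
s_4 = InvRound(s_3, k_1) = 0x1D
s_5 = InvRound(s_4, k_0) = 0x89

0x89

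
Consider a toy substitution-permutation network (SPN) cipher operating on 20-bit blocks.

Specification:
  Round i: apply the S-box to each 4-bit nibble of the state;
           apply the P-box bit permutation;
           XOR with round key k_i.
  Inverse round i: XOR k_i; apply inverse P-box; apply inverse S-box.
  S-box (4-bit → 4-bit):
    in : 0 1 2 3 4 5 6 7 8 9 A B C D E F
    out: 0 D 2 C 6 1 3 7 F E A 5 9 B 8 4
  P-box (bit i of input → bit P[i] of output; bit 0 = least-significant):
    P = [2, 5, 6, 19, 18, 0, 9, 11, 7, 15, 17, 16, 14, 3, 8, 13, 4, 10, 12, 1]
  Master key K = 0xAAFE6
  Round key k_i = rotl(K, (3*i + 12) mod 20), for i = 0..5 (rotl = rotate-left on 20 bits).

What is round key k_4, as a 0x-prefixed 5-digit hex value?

0xAFE6A

K = 0xAAFE6
k_0 = rotl(K, (3*0+12) mod 20) = rotl(K, 12) = 0xE6AAF
k_1 = rotl(K, (3*1+12) mod 20) = rotl(K, 15) = 0x3557F
k_2 = rotl(K, (3*2+12) mod 20) = rotl(K, 18) = 0xAABF9
k_3 = rotl(K, (3*3+12) mod 20) = rotl(K, 1) = 0x55FCD
k_4 = rotl(K, (3*4+12) mod 20) = rotl(K, 4) = 0xAFE6A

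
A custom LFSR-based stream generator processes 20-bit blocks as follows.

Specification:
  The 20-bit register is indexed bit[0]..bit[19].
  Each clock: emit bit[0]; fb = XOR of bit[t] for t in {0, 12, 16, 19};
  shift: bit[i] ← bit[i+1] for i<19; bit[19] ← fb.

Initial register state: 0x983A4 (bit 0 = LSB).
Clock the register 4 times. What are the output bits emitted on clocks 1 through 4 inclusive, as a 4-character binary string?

0010

reg_0 = 0x983A4
clock 1: out=0, reg = 0x4C1D2
clock 2: out=0, reg = 0x260E9
clock 3: out=1, reg = 0x93074
clock 4: out=0, reg = 0xC983A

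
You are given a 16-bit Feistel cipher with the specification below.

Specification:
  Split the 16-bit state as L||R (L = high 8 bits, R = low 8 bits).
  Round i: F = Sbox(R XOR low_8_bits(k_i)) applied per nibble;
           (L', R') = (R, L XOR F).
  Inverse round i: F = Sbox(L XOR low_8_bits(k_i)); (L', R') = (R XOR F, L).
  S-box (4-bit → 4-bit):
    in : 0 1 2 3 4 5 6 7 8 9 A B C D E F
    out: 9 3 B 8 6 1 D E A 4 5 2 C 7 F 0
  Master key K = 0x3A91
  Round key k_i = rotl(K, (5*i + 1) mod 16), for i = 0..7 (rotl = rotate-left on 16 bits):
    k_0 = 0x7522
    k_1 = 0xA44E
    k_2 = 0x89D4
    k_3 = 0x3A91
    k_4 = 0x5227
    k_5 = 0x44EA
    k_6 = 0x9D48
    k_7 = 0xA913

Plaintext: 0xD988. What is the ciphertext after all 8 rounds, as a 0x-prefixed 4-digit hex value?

s_0 = plaintext = 0xD988
s_1 = Round(s_0, k_0) = 0x888C
s_2 = Round(s_1, k_1) = 0x8C43
s_3 = Round(s_2, k_2) = 0x43C2
s_4 = Round(s_3, k_3) = 0xC25B
s_5 = Round(s_4, k_4) = 0x5B2E
s_6 = Round(s_5, k_5) = 0x2E9D
s_7 = Round(s_6, k_6) = 0x9D5F
s_8 = Round(s_7, k_7) = 0x5FF1

0x5FF1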